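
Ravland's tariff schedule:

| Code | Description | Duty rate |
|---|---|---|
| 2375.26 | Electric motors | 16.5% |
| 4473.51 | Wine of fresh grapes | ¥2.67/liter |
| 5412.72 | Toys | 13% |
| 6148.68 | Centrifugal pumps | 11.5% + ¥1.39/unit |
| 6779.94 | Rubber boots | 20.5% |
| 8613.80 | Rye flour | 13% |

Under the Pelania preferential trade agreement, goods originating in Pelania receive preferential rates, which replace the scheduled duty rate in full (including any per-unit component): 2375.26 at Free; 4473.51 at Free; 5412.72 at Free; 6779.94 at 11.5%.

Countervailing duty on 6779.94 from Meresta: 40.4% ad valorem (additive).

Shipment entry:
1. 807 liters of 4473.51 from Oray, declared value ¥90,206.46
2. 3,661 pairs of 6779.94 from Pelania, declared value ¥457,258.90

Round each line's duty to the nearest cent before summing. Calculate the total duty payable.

¥54,739.46

Line 1 (4473.51, Oray, 807 liters, ¥90,206.46):
Base rate for 4473.51 is ¥2.67/liter.
4473.51 has an FTA preferential rate, but origin Oray is not Pelania; base rate stands.
Duty = 807 × ¥2.67 = ¥2,154.69.
Line 2 (6779.94, Pelania, 3,661 pairs, ¥457,258.90):
Base rate for 6779.94 is 20.5%.
Origin Pelania qualifies under the Ravland–Pelania agreement and 6779.94 is covered: preferential rate 11.5% applies instead.
The additional-duty order on 6779.94 targets Meresta, not Pelania; it does not apply.
Duty = ¥457,258.90 × 11.5% = ¥52,584.77.
Total = ¥2,154.69 + ¥52,584.77 = ¥54,739.46.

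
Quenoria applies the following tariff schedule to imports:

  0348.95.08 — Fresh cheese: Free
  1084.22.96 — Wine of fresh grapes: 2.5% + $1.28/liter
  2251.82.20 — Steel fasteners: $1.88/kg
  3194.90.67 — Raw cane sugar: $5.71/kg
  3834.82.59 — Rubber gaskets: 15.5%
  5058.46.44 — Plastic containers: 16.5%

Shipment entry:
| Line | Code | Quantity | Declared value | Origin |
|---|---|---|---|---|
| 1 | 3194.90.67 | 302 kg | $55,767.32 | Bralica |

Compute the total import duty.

$1,724.42

Line 1 (3194.90.67, Bralica, 302 kg, $55,767.32):
Base rate for 3194.90.67 is $5.71/kg.
Duty = 302 × $5.71 = $1,724.42.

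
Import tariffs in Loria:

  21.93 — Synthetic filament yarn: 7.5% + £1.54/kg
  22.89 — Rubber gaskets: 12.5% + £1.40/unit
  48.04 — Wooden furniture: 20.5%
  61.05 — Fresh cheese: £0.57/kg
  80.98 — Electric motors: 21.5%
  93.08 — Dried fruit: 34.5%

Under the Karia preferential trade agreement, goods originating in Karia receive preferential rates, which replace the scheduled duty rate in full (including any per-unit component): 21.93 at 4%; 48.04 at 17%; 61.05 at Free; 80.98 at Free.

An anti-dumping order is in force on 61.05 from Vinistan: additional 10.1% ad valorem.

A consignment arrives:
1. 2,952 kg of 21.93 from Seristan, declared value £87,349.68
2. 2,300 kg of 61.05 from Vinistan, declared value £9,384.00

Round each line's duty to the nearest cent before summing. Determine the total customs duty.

Line 1 (21.93, Seristan, 2,952 kg, £87,349.68):
Base rate for 21.93 is 7.5% + £1.54/kg.
21.93 has an FTA preferential rate, but origin Seristan is not Karia; base rate stands.
Duty = £87,349.68 × 7.5% + 2,952 × £1.54 = £11,097.31.
Line 2 (61.05, Vinistan, 2,300 kg, £9,384.00):
Base rate for 61.05 is £0.57/kg.
61.05 has an FTA preferential rate, but origin Vinistan is not Karia; base rate stands.
Additional duty on 61.05 from Vinistan: +10.1% ad valorem. Applied ad valorem rate = 10.1%.
Duty = £9,384.00 × 10.1% + 2,300 × £0.57 = £2,258.78.
Total = £11,097.31 + £2,258.78 = £13,356.09.

£13,356.09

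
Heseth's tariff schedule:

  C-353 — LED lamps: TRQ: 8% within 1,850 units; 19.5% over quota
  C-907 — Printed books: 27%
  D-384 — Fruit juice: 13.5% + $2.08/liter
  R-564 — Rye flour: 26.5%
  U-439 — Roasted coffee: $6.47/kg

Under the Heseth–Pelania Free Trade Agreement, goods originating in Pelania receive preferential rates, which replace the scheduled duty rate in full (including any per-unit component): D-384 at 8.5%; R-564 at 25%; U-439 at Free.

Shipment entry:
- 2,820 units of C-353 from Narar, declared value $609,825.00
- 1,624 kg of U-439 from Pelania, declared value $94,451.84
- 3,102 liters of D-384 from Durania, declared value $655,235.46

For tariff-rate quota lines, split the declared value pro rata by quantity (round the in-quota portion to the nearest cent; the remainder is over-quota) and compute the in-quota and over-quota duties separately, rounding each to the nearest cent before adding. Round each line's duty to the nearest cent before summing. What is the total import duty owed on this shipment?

$167,817.64

Line 1 (C-353, Narar, 2,820 units, $609,825.00):
Code C-353 is under a tariff-rate quota (threshold 1,850 units). In-quota: 1,850 units at 8%; over-quota: 970 units at 19.5%.
Pro-rata value split: in-quota = $609,825.00 × 1,850/2,820 = $400,062.50; over-quota = $609,825.00 − $400,062.50 = $209,762.50.
In-quota duty = $400,062.50 × 8% = $32,005.00. Over-quota duty = $209,762.50 × 19.5% = $40,903.69.
Line duty = $32,005.00 + $40,903.69 = $72,908.69.
Line 2 (U-439, Pelania, 1,624 kg, $94,451.84):
Base rate for U-439 is $6.47/kg.
Origin Pelania qualifies under the Heseth–Pelania agreement and U-439 is covered: preferential rate Free applies instead.
Duty = $94,451.84 × 0% = $0.00.
Line 3 (D-384, Durania, 3,102 liters, $655,235.46):
Base rate for D-384 is 13.5% + $2.08/liter.
D-384 has an FTA preferential rate, but origin Durania is not Pelania; base rate stands.
Duty = $655,235.46 × 13.5% + 3,102 × $2.08 = $94,908.95.
Total = $72,908.69 + $0.00 + $94,908.95 = $167,817.64.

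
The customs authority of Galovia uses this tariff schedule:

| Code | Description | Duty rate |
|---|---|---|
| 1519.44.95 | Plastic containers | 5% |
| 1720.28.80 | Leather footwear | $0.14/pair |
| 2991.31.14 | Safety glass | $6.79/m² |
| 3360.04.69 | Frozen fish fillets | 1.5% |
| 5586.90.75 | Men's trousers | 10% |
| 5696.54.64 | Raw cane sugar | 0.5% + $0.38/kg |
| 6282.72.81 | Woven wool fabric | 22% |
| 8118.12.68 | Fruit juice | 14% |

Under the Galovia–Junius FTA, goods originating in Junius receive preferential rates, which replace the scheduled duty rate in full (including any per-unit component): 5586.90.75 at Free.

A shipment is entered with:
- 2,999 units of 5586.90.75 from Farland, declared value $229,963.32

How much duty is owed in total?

$22,996.33

Line 1 (5586.90.75, Farland, 2,999 units, $229,963.32):
Base rate for 5586.90.75 is 10%.
5586.90.75 has an FTA preferential rate, but origin Farland is not Junius; base rate stands.
Duty = $229,963.32 × 10% = $22,996.33.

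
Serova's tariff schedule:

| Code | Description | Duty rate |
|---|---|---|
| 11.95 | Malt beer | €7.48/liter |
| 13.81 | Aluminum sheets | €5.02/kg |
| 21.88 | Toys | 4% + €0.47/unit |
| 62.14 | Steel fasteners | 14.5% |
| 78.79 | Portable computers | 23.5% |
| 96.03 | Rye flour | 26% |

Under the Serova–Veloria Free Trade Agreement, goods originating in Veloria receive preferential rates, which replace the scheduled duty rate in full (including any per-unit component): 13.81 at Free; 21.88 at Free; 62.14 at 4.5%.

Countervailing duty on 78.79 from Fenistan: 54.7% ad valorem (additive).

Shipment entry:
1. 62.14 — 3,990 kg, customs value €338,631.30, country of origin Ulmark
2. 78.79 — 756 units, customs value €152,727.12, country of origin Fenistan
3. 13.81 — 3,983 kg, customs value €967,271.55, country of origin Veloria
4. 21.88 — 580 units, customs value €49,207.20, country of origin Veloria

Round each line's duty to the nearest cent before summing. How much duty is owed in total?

€168,534.15

Line 1 (62.14, Ulmark, 3,990 kg, €338,631.30):
Base rate for 62.14 is 14.5%.
62.14 has an FTA preferential rate, but origin Ulmark is not Veloria; base rate stands.
Duty = €338,631.30 × 14.5% = €49,101.54.
Line 2 (78.79, Fenistan, 756 units, €152,727.12):
Base rate for 78.79 is 23.5%.
Additional duty on 78.79 from Fenistan: +54.7%. Applied ad valorem rate: 23.5% + 54.7% = 78.2%.
Duty = €152,727.12 × 78.2% = €119,432.61.
Line 3 (13.81, Veloria, 3,983 kg, €967,271.55):
Base rate for 13.81 is €5.02/kg.
Origin Veloria qualifies under the Serova–Veloria agreement and 13.81 is covered: preferential rate Free applies instead.
Duty = €967,271.55 × 0% = €0.00.
Line 4 (21.88, Veloria, 580 units, €49,207.20):
Base rate for 21.88 is 4% + €0.47/unit.
Origin Veloria qualifies under the Serova–Veloria agreement and 21.88 is covered: preferential rate Free applies instead.
Duty = €49,207.20 × 0% = €0.00.
Total = €49,101.54 + €119,432.61 + €0.00 + €0.00 = €168,534.15.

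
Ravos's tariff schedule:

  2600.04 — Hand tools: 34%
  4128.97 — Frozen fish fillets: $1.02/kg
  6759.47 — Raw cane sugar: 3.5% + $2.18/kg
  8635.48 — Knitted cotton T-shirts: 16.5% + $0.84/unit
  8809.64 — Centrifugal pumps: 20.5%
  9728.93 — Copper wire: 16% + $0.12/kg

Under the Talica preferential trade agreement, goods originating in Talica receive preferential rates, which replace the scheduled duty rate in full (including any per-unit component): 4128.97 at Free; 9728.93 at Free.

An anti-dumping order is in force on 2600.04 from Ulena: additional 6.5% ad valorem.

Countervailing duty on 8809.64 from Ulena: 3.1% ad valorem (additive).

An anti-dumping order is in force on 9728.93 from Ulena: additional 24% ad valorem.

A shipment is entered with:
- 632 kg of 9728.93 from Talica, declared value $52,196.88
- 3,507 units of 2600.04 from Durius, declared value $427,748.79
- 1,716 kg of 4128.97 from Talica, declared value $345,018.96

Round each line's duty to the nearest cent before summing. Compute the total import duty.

Line 1 (9728.93, Talica, 632 kg, $52,196.88):
Base rate for 9728.93 is 16% + $0.12/kg.
Origin Talica qualifies under the Ravos–Talica agreement and 9728.93 is covered: preferential rate Free applies instead.
The additional-duty order on 9728.93 targets Ulena, not Talica; it does not apply.
Duty = $52,196.88 × 0% = $0.00.
Line 2 (2600.04, Durius, 3,507 units, $427,748.79):
Base rate for 2600.04 is 34%.
The additional-duty order on 2600.04 targets Ulena, not Durius; it does not apply.
Duty = $427,748.79 × 34% = $145,434.59.
Line 3 (4128.97, Talica, 1,716 kg, $345,018.96):
Base rate for 4128.97 is $1.02/kg.
Origin Talica qualifies under the Ravos–Talica agreement and 4128.97 is covered: preferential rate Free applies instead.
Duty = $345,018.96 × 0% = $0.00.
Total = $0.00 + $145,434.59 + $0.00 = $145,434.59.

$145,434.59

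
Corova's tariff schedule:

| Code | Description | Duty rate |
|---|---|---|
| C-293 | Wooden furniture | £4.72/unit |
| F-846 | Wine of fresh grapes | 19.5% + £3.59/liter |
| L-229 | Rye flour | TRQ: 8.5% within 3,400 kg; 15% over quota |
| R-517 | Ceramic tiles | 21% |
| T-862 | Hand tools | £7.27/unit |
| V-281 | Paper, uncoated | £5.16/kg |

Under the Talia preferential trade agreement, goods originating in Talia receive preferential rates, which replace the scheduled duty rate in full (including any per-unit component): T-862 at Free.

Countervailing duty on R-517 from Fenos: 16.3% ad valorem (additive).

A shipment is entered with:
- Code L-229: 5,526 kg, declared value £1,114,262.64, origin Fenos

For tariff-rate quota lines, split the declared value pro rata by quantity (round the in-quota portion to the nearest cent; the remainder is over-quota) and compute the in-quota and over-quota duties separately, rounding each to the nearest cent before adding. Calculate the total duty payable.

Line 1 (L-229, Fenos, 5,526 kg, £1,114,262.64):
Code L-229 is under a tariff-rate quota (threshold 3,400 kg). In-quota: 3,400 kg at 8.5%; over-quota: 2,126 kg at 15%.
Pro-rata value split: in-quota = £1,114,262.64 × 3,400/5,526 = £685,576.00; over-quota = £1,114,262.64 − £685,576.00 = £428,686.64.
In-quota duty = £685,576.00 × 8.5% = £58,273.96. Over-quota duty = £428,686.64 × 15% = £64,303.00.
Line duty = £58,273.96 + £64,303.00 = £122,576.96.

£122,576.96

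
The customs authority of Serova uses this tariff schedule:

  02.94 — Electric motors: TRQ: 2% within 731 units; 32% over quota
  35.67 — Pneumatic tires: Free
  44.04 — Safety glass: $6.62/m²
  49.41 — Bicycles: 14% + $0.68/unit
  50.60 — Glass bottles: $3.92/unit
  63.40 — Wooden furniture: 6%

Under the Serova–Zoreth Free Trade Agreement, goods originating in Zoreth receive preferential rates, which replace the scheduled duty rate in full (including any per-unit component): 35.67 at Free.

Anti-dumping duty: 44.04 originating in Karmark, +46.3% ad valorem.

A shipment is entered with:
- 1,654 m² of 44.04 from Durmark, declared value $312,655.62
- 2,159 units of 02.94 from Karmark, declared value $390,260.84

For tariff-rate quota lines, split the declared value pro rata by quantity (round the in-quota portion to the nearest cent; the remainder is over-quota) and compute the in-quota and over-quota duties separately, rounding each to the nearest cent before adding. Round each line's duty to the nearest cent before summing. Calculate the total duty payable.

$96,192.28

Line 1 (44.04, Durmark, 1,654 m², $312,655.62):
Base rate for 44.04 is $6.62/m².
The additional-duty order on 44.04 targets Karmark, not Durmark; it does not apply.
Duty = 1,654 × $6.62 = $10,949.48.
Line 2 (02.94, Karmark, 2,159 units, $390,260.84):
Code 02.94 is under a tariff-rate quota (threshold 731 units). In-quota: 731 units at 2%; over-quota: 1,428 units at 32%.
Pro-rata value split: in-quota = $390,260.84 × 731/2,159 = $132,135.56; over-quota = $390,260.84 − $132,135.56 = $258,125.28.
In-quota duty = $132,135.56 × 2% = $2,642.71. Over-quota duty = $258,125.28 × 32% = $82,600.09.
Line duty = $2,642.71 + $82,600.09 = $85,242.80.
Total = $10,949.48 + $85,242.80 = $96,192.28.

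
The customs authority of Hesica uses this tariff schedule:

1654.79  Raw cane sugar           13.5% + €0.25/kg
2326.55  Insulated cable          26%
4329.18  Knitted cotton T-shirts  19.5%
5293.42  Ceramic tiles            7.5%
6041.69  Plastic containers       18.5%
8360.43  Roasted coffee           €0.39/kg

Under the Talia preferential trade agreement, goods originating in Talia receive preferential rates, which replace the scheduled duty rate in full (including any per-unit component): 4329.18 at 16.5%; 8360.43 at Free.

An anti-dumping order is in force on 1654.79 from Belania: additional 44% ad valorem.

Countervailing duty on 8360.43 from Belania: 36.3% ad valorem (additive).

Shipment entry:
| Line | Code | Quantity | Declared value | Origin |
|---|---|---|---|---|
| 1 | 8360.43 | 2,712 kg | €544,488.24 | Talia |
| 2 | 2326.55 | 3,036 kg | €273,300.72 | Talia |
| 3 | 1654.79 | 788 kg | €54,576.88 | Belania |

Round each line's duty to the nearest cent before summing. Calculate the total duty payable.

Line 1 (8360.43, Talia, 2,712 kg, €544,488.24):
Base rate for 8360.43 is €0.39/kg.
Origin Talia qualifies under the Hesica–Talia agreement and 8360.43 is covered: preferential rate Free applies instead.
The additional-duty order on 8360.43 targets Belania, not Talia; it does not apply.
Duty = €544,488.24 × 0% = €0.00.
Line 2 (2326.55, Talia, 3,036 kg, €273,300.72):
Base rate for 2326.55 is 26%.
Origin Talia is the FTA partner but 2326.55 is not on the preference list; base rate stands.
Duty = €273,300.72 × 26% = €71,058.19.
Line 3 (1654.79, Belania, 788 kg, €54,576.88):
Base rate for 1654.79 is 13.5% + €0.25/kg.
Additional duty on 1654.79 from Belania: +44%. Applied ad valorem rate: 13.5% + 44% = 57.5%.
Duty = €54,576.88 × 57.5% + 788 × €0.25 = €31,578.71.
Total = €0.00 + €71,058.19 + €31,578.71 = €102,636.90.

€102,636.90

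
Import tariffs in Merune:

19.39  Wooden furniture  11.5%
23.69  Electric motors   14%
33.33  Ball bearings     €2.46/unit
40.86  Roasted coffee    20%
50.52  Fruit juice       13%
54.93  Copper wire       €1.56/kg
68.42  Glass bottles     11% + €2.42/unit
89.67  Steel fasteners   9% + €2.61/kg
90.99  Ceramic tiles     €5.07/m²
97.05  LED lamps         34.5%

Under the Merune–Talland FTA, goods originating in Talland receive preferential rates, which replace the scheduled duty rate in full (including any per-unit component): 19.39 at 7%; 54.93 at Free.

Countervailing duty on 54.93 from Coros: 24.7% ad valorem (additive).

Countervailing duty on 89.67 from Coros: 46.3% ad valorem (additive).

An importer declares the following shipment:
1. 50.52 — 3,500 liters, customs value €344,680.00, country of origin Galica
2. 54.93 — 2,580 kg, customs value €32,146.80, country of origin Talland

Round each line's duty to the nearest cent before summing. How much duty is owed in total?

€44,808.40

Line 1 (50.52, Galica, 3,500 liters, €344,680.00):
Base rate for 50.52 is 13%.
Duty = €344,680.00 × 13% = €44,808.40.
Line 2 (54.93, Talland, 2,580 kg, €32,146.80):
Base rate for 54.93 is €1.56/kg.
Origin Talland qualifies under the Merune–Talland agreement and 54.93 is covered: preferential rate Free applies instead.
The additional-duty order on 54.93 targets Coros, not Talland; it does not apply.
Duty = €32,146.80 × 0% = €0.00.
Total = €44,808.40 + €0.00 = €44,808.40.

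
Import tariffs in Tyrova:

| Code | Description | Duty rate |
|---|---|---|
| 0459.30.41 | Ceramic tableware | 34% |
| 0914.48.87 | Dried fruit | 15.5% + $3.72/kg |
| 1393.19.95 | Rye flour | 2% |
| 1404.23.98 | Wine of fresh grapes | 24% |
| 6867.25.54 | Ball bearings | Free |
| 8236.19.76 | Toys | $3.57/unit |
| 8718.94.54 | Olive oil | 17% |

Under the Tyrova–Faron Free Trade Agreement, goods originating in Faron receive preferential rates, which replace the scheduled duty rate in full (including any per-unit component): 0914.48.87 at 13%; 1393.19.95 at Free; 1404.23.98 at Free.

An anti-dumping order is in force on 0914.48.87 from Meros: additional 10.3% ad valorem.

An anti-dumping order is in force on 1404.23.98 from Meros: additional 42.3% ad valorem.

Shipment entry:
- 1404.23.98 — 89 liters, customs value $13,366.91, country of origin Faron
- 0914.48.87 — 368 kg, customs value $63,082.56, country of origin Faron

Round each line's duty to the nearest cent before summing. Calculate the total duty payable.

Line 1 (1404.23.98, Faron, 89 liters, $13,366.91):
Base rate for 1404.23.98 is 24%.
Origin Faron qualifies under the Tyrova–Faron agreement and 1404.23.98 is covered: preferential rate Free applies instead.
The additional-duty order on 1404.23.98 targets Meros, not Faron; it does not apply.
Duty = $13,366.91 × 0% = $0.00.
Line 2 (0914.48.87, Faron, 368 kg, $63,082.56):
Base rate for 0914.48.87 is 15.5% + $3.72/kg.
Origin Faron qualifies under the Tyrova–Faron agreement and 0914.48.87 is covered: preferential rate 13% applies instead.
The additional-duty order on 0914.48.87 targets Meros, not Faron; it does not apply.
Duty = $63,082.56 × 13% = $8,200.73.
Total = $0.00 + $8,200.73 = $8,200.73.

$8,200.73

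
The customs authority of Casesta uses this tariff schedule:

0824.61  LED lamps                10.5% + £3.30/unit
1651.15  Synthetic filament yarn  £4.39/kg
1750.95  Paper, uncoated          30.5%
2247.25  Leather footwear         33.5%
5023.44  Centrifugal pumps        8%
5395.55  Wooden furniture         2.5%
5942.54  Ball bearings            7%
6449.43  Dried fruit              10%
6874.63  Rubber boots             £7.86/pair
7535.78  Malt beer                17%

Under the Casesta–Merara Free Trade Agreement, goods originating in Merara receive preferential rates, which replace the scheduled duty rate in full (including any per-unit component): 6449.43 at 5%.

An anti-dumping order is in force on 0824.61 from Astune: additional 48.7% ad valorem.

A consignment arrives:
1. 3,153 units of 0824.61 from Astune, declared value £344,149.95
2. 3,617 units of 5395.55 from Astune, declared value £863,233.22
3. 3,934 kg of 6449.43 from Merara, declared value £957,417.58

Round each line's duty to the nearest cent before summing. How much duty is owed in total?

Line 1 (0824.61, Astune, 3,153 units, £344,149.95):
Base rate for 0824.61 is 10.5% + £3.30/unit.
Additional duty on 0824.61 from Astune: +48.7%. Applied ad valorem rate: 10.5% + 48.7% = 59.2%.
Duty = £344,149.95 × 59.2% + 3,153 × £3.30 = £214,141.67.
Line 2 (5395.55, Astune, 3,617 units, £863,233.22):
Base rate for 5395.55 is 2.5%.
Duty = £863,233.22 × 2.5% = £21,580.83.
Line 3 (6449.43, Merara, 3,934 kg, £957,417.58):
Base rate for 6449.43 is 10%.
Origin Merara qualifies under the Casesta–Merara agreement and 6449.43 is covered: preferential rate 5% applies instead.
Duty = £957,417.58 × 5% = £47,870.88.
Total = £214,141.67 + £21,580.83 + £47,870.88 = £283,593.38.

£283,593.38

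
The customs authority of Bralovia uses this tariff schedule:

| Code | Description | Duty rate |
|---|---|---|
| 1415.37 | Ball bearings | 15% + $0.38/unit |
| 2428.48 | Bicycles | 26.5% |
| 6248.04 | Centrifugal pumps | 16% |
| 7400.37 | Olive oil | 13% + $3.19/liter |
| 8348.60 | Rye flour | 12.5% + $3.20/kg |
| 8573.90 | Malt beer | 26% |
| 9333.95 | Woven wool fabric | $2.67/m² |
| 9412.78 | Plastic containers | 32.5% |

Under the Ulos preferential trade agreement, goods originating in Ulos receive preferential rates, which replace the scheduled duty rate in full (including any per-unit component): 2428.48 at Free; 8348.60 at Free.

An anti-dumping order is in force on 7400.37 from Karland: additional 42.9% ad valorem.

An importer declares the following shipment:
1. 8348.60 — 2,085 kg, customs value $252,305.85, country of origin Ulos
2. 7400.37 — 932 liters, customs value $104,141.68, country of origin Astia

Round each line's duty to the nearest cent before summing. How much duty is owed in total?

Line 1 (8348.60, Ulos, 2,085 kg, $252,305.85):
Base rate for 8348.60 is 12.5% + $3.20/kg.
Origin Ulos qualifies under the Bralovia–Ulos agreement and 8348.60 is covered: preferential rate Free applies instead.
Duty = $252,305.85 × 0% = $0.00.
Line 2 (7400.37, Astia, 932 liters, $104,141.68):
Base rate for 7400.37 is 13% + $3.19/liter.
The additional-duty order on 7400.37 targets Karland, not Astia; it does not apply.
Duty = $104,141.68 × 13% + 932 × $3.19 = $16,511.50.
Total = $0.00 + $16,511.50 = $16,511.50.

$16,511.50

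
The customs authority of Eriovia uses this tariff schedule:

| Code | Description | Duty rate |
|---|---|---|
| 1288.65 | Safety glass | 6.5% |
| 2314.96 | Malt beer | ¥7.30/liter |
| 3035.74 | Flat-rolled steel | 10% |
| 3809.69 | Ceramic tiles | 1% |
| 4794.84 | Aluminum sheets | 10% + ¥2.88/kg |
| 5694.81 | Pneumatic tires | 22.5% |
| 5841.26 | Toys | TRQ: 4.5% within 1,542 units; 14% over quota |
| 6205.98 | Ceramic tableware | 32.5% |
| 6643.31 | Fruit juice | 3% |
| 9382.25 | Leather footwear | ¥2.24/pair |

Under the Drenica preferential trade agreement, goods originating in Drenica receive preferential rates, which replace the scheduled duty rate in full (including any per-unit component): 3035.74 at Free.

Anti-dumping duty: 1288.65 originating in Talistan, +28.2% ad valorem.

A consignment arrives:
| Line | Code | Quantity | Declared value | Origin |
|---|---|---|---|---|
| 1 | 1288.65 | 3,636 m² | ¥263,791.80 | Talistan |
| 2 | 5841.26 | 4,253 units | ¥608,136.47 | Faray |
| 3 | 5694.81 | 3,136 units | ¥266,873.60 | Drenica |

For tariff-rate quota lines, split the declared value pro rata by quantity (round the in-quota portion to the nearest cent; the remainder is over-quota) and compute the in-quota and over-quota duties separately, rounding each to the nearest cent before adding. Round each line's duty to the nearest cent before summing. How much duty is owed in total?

Line 1 (1288.65, Talistan, 3,636 m², ¥263,791.80):
Base rate for 1288.65 is 6.5%.
Additional duty on 1288.65 from Talistan: +28.2%. Applied ad valorem rate: 6.5% + 28.2% = 34.7%.
Duty = ¥263,791.80 × 34.7% = ¥91,535.75.
Line 2 (5841.26, Faray, 4,253 units, ¥608,136.47):
Code 5841.26 is under a tariff-rate quota (threshold 1,542 units). In-quota: 1,542 units at 4.5%; over-quota: 2,711 units at 14%.
Pro-rata value split: in-quota = ¥608,136.47 × 1,542/4,253 = ¥220,490.58; over-quota = ¥608,136.47 − ¥220,490.58 = ¥387,645.89.
In-quota duty = ¥220,490.58 × 4.5% = ¥9,922.08. Over-quota duty = ¥387,645.89 × 14% = ¥54,270.42.
Line duty = ¥9,922.08 + ¥54,270.42 = ¥64,192.50.
Line 3 (5694.81, Drenica, 3,136 units, ¥266,873.60):
Base rate for 5694.81 is 22.5%.
Origin Drenica is the FTA partner but 5694.81 is not on the preference list; base rate stands.
Duty = ¥266,873.60 × 22.5% = ¥60,046.56.
Total = ¥91,535.75 + ¥64,192.50 + ¥60,046.56 = ¥215,774.81.

¥215,774.81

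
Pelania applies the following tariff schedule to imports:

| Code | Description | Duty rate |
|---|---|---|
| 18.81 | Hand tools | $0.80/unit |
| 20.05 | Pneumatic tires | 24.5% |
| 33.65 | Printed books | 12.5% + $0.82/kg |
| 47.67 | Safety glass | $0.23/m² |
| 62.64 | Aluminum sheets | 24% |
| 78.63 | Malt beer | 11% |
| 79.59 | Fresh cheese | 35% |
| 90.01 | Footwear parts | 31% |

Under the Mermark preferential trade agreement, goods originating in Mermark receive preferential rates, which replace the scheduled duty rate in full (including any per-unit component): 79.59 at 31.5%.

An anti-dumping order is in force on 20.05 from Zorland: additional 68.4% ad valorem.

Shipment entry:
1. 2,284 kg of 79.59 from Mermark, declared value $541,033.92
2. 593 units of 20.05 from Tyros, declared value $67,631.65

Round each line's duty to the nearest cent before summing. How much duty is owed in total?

$186,995.43

Line 1 (79.59, Mermark, 2,284 kg, $541,033.92):
Base rate for 79.59 is 35%.
Origin Mermark qualifies under the Pelania–Mermark agreement and 79.59 is covered: preferential rate 31.5% applies instead.
Duty = $541,033.92 × 31.5% = $170,425.68.
Line 2 (20.05, Tyros, 593 units, $67,631.65):
Base rate for 20.05 is 24.5%.
The additional-duty order on 20.05 targets Zorland, not Tyros; it does not apply.
Duty = $67,631.65 × 24.5% = $16,569.75.
Total = $170,425.68 + $16,569.75 = $186,995.43.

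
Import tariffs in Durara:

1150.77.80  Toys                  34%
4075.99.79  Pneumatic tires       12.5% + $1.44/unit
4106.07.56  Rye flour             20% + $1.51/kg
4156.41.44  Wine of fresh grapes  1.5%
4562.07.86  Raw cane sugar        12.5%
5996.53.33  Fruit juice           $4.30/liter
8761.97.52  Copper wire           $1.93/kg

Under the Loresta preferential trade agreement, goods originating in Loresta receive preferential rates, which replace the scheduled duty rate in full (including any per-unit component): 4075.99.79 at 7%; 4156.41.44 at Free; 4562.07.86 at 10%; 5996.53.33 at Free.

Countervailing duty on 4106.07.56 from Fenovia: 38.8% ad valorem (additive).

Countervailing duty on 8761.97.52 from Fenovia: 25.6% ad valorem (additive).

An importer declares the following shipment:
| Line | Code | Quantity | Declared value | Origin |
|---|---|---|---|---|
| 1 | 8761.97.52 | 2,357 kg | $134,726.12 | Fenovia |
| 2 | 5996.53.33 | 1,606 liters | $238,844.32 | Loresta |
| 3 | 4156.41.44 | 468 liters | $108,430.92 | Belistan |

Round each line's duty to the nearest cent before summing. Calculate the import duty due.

$40,665.36

Line 1 (8761.97.52, Fenovia, 2,357 kg, $134,726.12):
Base rate for 8761.97.52 is $1.93/kg.
Additional duty on 8761.97.52 from Fenovia: +25.6% ad valorem. Applied ad valorem rate = 25.6%.
Duty = $134,726.12 × 25.6% + 2,357 × $1.93 = $39,038.90.
Line 2 (5996.53.33, Loresta, 1,606 liters, $238,844.32):
Base rate for 5996.53.33 is $4.30/liter.
Origin Loresta qualifies under the Durara–Loresta agreement and 5996.53.33 is covered: preferential rate Free applies instead.
Duty = $238,844.32 × 0% = $0.00.
Line 3 (4156.41.44, Belistan, 468 liters, $108,430.92):
Base rate for 4156.41.44 is 1.5%.
4156.41.44 has an FTA preferential rate, but origin Belistan is not Loresta; base rate stands.
Duty = $108,430.92 × 1.5% = $1,626.46.
Total = $39,038.90 + $0.00 + $1,626.46 = $40,665.36.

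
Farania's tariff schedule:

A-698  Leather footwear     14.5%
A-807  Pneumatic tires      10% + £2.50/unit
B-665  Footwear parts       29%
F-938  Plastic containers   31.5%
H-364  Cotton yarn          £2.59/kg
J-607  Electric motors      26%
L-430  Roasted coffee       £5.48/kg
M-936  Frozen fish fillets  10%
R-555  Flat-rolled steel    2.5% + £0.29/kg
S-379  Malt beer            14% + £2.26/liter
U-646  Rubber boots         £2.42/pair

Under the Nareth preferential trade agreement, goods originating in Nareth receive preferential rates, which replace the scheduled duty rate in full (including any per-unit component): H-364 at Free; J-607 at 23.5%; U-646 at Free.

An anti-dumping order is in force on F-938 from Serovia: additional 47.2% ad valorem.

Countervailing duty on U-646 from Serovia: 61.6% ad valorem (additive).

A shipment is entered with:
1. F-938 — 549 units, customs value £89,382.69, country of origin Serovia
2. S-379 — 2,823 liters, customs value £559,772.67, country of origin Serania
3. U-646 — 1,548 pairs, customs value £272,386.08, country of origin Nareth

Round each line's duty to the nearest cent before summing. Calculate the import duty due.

Line 1 (F-938, Serovia, 549 units, £89,382.69):
Base rate for F-938 is 31.5%.
Additional duty on F-938 from Serovia: +47.2%. Applied ad valorem rate: 31.5% + 47.2% = 78.7%.
Duty = £89,382.69 × 78.7% = £70,344.18.
Line 2 (S-379, Serania, 2,823 liters, £559,772.67):
Base rate for S-379 is 14% + £2.26/liter.
Duty = £559,772.67 × 14% + 2,823 × £2.26 = £84,748.15.
Line 3 (U-646, Nareth, 1,548 pairs, £272,386.08):
Base rate for U-646 is £2.42/pair.
Origin Nareth qualifies under the Farania–Nareth agreement and U-646 is covered: preferential rate Free applies instead.
The additional-duty order on U-646 targets Serovia, not Nareth; it does not apply.
Duty = £272,386.08 × 0% = £0.00.
Total = £70,344.18 + £84,748.15 + £0.00 = £155,092.33.

£155,092.33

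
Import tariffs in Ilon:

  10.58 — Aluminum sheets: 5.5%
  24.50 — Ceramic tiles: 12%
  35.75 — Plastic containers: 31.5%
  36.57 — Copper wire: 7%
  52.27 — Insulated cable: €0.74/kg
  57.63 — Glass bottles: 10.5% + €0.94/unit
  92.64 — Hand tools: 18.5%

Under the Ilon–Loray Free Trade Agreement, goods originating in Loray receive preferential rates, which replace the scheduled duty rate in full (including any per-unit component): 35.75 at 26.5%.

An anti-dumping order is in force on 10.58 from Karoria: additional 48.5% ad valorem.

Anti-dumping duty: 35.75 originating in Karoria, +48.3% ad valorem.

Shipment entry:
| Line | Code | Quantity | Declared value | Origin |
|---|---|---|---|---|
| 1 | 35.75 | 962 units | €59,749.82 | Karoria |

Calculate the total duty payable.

€47,680.36

Line 1 (35.75, Karoria, 962 units, €59,749.82):
Base rate for 35.75 is 31.5%.
35.75 has an FTA preferential rate, but origin Karoria is not Loray; base rate stands.
Additional duty on 35.75 from Karoria: +48.3%. Applied ad valorem rate: 31.5% + 48.3% = 79.8%.
Duty = €59,749.82 × 79.8% = €47,680.36.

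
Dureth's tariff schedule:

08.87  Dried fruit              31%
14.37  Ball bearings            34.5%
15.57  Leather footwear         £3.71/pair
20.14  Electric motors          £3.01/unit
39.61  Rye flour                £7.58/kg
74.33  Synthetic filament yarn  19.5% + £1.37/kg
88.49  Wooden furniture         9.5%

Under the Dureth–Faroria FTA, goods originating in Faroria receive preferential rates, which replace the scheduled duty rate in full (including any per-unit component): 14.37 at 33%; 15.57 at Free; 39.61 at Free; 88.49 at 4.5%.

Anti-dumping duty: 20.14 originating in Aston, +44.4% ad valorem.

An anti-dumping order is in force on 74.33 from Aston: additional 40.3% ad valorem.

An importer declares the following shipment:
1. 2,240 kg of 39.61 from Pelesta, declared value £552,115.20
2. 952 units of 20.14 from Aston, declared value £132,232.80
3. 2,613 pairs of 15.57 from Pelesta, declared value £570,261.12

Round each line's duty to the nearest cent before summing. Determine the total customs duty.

Line 1 (39.61, Pelesta, 2,240 kg, £552,115.20):
Base rate for 39.61 is £7.58/kg.
39.61 has an FTA preferential rate, but origin Pelesta is not Faroria; base rate stands.
Duty = 2,240 × £7.58 = £16,979.20.
Line 2 (20.14, Aston, 952 units, £132,232.80):
Base rate for 20.14 is £3.01/unit.
Additional duty on 20.14 from Aston: +44.4% ad valorem. Applied ad valorem rate = 44.4%.
Duty = £132,232.80 × 44.4% + 952 × £3.01 = £61,576.88.
Line 3 (15.57, Pelesta, 2,613 pairs, £570,261.12):
Base rate for 15.57 is £3.71/pair.
15.57 has an FTA preferential rate, but origin Pelesta is not Faroria; base rate stands.
Duty = 2,613 × £3.71 = £9,694.23.
Total = £16,979.20 + £61,576.88 + £9,694.23 = £88,250.31.

£88,250.31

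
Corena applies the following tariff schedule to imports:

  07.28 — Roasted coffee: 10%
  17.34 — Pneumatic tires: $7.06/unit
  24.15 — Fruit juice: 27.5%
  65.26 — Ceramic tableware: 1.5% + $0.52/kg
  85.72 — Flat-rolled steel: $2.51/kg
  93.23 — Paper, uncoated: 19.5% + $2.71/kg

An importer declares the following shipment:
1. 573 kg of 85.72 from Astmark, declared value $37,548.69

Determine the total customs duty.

$1,438.23

Line 1 (85.72, Astmark, 573 kg, $37,548.69):
Base rate for 85.72 is $2.51/kg.
Duty = 573 × $2.51 = $1,438.23.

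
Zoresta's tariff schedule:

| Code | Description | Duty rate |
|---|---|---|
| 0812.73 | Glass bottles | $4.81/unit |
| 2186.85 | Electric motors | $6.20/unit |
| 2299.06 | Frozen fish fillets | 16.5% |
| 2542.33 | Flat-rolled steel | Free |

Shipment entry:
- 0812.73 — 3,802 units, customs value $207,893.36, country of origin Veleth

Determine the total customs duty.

Line 1 (0812.73, Veleth, 3,802 units, $207,893.36):
Base rate for 0812.73 is $4.81/unit.
Duty = 3,802 × $4.81 = $18,287.62.

$18,287.62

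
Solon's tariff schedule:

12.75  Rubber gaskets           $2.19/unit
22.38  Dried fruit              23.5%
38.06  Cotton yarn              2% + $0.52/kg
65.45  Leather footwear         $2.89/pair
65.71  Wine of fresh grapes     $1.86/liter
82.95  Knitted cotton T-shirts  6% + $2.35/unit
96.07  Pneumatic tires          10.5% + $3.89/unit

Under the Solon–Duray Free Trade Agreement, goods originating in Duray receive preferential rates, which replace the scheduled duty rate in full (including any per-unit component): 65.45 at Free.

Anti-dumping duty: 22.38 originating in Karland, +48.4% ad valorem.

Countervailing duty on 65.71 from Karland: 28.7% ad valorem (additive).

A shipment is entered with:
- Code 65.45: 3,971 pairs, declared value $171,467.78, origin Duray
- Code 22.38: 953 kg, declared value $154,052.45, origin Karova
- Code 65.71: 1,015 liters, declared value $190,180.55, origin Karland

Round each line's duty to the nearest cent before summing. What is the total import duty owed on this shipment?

$92,672.05

Line 1 (65.45, Duray, 3,971 pairs, $171,467.78):
Base rate for 65.45 is $2.89/pair.
Origin Duray qualifies under the Solon–Duray agreement and 65.45 is covered: preferential rate Free applies instead.
Duty = $171,467.78 × 0% = $0.00.
Line 2 (22.38, Karova, 953 kg, $154,052.45):
Base rate for 22.38 is 23.5%.
The additional-duty order on 22.38 targets Karland, not Karova; it does not apply.
Duty = $154,052.45 × 23.5% = $36,202.33.
Line 3 (65.71, Karland, 1,015 liters, $190,180.55):
Base rate for 65.71 is $1.86/liter.
Additional duty on 65.71 from Karland: +28.7% ad valorem. Applied ad valorem rate = 28.7%.
Duty = $190,180.55 × 28.7% + 1,015 × $1.86 = $56,469.72.
Total = $0.00 + $36,202.33 + $56,469.72 = $92,672.05.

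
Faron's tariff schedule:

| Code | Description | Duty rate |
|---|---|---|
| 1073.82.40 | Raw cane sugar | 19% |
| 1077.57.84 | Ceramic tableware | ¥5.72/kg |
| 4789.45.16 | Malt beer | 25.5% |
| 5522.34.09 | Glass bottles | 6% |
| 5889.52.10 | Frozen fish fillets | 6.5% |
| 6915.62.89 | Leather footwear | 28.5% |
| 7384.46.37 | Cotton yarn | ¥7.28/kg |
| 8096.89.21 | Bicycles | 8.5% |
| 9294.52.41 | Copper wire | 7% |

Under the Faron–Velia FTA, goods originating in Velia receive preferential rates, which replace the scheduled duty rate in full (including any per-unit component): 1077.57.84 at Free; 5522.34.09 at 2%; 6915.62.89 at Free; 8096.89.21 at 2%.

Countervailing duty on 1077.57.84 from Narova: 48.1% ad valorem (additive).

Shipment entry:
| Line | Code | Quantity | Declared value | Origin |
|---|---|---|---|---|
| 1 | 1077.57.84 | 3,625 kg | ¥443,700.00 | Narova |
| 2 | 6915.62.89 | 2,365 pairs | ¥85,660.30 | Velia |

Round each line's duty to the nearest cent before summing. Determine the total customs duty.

¥234,154.70

Line 1 (1077.57.84, Narova, 3,625 kg, ¥443,700.00):
Base rate for 1077.57.84 is ¥5.72/kg.
1077.57.84 has an FTA preferential rate, but origin Narova is not Velia; base rate stands.
Additional duty on 1077.57.84 from Narova: +48.1% ad valorem. Applied ad valorem rate = 48.1%.
Duty = ¥443,700.00 × 48.1% + 3,625 × ¥5.72 = ¥234,154.70.
Line 2 (6915.62.89, Velia, 2,365 pairs, ¥85,660.30):
Base rate for 6915.62.89 is 28.5%.
Origin Velia qualifies under the Faron–Velia agreement and 6915.62.89 is covered: preferential rate Free applies instead.
Duty = ¥85,660.30 × 0% = ¥0.00.
Total = ¥234,154.70 + ¥0.00 = ¥234,154.70.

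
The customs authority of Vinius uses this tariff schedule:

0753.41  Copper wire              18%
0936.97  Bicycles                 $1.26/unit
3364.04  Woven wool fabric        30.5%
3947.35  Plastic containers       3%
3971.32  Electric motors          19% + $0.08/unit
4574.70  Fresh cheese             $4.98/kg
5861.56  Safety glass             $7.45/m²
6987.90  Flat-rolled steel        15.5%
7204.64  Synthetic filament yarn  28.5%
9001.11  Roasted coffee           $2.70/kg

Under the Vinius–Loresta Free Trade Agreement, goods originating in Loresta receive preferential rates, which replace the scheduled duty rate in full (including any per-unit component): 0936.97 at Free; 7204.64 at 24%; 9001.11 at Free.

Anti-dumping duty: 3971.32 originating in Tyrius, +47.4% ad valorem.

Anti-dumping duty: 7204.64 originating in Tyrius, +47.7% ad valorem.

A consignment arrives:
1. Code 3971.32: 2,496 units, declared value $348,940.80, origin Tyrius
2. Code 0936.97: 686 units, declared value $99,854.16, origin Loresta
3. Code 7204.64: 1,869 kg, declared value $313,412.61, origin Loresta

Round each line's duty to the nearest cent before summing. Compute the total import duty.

Line 1 (3971.32, Tyrius, 2,496 units, $348,940.80):
Base rate for 3971.32 is 19% + $0.08/unit.
Additional duty on 3971.32 from Tyrius: +47.4%. Applied ad valorem rate: 19% + 47.4% = 66.4%.
Duty = $348,940.80 × 66.4% + 2,496 × $0.08 = $231,896.37.
Line 2 (0936.97, Loresta, 686 units, $99,854.16):
Base rate for 0936.97 is $1.26/unit.
Origin Loresta qualifies under the Vinius–Loresta agreement and 0936.97 is covered: preferential rate Free applies instead.
Duty = $99,854.16 × 0% = $0.00.
Line 3 (7204.64, Loresta, 1,869 kg, $313,412.61):
Base rate for 7204.64 is 28.5%.
Origin Loresta qualifies under the Vinius–Loresta agreement and 7204.64 is covered: preferential rate 24% applies instead.
The additional-duty order on 7204.64 targets Tyrius, not Loresta; it does not apply.
Duty = $313,412.61 × 24% = $75,219.03.
Total = $231,896.37 + $0.00 + $75,219.03 = $307,115.40.

$307,115.40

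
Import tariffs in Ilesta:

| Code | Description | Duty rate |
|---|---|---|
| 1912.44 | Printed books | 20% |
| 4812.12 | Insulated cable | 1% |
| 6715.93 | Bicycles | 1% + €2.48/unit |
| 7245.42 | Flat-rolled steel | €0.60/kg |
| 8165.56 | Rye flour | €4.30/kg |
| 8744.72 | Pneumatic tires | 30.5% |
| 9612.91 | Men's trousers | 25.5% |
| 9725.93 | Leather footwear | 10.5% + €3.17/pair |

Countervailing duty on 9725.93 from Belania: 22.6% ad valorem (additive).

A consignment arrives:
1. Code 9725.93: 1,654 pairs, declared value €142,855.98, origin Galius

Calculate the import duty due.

Line 1 (9725.93, Galius, 1,654 pairs, €142,855.98):
Base rate for 9725.93 is 10.5% + €3.17/pair.
The additional-duty order on 9725.93 targets Belania, not Galius; it does not apply.
Duty = €142,855.98 × 10.5% + 1,654 × €3.17 = €20,243.06.

€20,243.06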